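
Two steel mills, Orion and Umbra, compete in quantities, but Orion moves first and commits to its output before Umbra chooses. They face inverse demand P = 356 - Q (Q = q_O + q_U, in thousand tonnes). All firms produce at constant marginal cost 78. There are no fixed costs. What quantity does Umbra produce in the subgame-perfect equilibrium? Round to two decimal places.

Solve by backward induction. Given q_O, the follower Umbra maximises π_U = (356 - q_O - q_U)q_U - 78q_U.
Follower FOC: 278 - q_O - 2q_U = 0, so q_U(q_O) = (278 - q_O)/2.
Orion substitutes q_U(q_O) into its own profit: π_O = q_O(356 - q_O - (278 - q_O)/2) - 78q_O = (217 - (1/2)q_O)q_O - 78q_O.
Maximising: ∂π_O/∂q_O = 139 - q_O = 0, giving q_O = 139.
Then q_U = (278 - 139)/2 = 139/2.

69.50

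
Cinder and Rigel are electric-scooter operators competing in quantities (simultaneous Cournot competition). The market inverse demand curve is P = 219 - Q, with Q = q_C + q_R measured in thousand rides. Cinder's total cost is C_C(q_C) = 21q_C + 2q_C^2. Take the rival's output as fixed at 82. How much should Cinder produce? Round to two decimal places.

19.33

With the rival's output fixed at 82, Cinder's profit is π_C = (219 - 82 - q_C)q_C - (21q_C + 2q_C²) = (137 - q_C)q_C - (21q_C + 2q_C²).
∂π_C/∂q_C = 116 - 6q_C = 0, so q_C = 58/3.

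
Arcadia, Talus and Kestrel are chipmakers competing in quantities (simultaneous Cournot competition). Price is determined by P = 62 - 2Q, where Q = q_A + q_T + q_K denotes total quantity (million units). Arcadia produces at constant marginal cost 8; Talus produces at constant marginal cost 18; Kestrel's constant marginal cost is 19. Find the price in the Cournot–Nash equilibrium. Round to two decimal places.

26.75

Arcadia's profit: π_A = (62 - 2Q)q_A - (8q_A). Setting ∂π_A/∂q_A = 0: 54 - 4q_A - 2(q_T + q_K) = 0.
Talus's profit: π_T = (62 - 2Q)q_T - (18q_T). Setting ∂π_T/∂q_T = 0: 44 - 4q_T - 2(q_A + q_K) = 0.
Kestrel's first-order condition: 43 - 4q_K - 2(q_A + q_T) = 0.
Adding the 3 first-order conditions: 141 − 8Q = 0, so Q = 141/8.
Back-substituting: q_A = (54 − 141/4)/2 = 75/8, q_T = (44 − 141/4)/2 = 35/8, q_K = (43 − 141/4)/2 = 31/8.
Total output Q = 141/8, so price P = 62 - 2·(141/8) = 107/4.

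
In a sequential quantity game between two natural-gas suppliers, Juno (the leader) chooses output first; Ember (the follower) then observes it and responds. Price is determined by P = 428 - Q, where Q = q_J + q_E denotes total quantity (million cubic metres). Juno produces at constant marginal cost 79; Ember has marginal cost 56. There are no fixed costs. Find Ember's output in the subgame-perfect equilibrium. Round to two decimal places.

The follower Ember best-responds to any q_J: π_E = (428 - Q)q_E - 56q_E.
Setting the follower's marginal profit to zero, 372 - q_J - 2q_E = 0, i.e. q_E = (372 - q_J)/2.
The leader anticipates this reaction. Substituting into P = 428 - Q gives P = 242 - (1/2)q_J, so π_J = (242 - (1/2)q_J)q_J - 79q_J.
Leader FOC: 163 - q_J = 0, so q_J = 163.
Then q_E = (372 - 163)/2 = 209/2.

104.50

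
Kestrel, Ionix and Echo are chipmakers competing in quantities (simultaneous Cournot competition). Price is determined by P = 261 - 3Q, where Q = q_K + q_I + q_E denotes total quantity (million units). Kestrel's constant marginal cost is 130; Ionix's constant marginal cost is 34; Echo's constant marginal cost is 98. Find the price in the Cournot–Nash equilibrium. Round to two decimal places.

130.75

Kestrel's profit: π_K = (261 - 3Q)q_K - (130q_K). Setting ∂π_K/∂q_K = 0: 131 - 6q_K - 3(q_I + q_E) = 0.
Ionix's profit: π_I = (261 - 3Q)q_I - (34q_I). Setting ∂π_I/∂q_I = 0: 227 - 6q_I - 3(q_K + q_E) = 0.
Echo's profit: π_E = (261 - 3Q)q_E - (98q_E). Setting ∂π_E/∂q_E = 0: 163 - 6q_E - 3(q_K + q_I) = 0.
Summing all 3 equations gives 521 − 12Q = 0, hence Q = 521/12.
Back-substituting: q_K = (131 − 521/4)/3 = 1/4, q_I = (227 − 521/4)/3 = 129/4, q_E = (163 − 521/4)/3 = 131/12.
Total output Q = 521/12, so price P = 261 - 3·(521/12) = 523/4.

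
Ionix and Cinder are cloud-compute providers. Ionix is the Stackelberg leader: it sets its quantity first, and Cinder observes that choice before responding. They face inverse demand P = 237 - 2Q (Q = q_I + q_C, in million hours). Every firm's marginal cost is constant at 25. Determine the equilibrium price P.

The follower Cinder best-responds to any q_I: π_C = (237 - 2Q)q_C - 25q_C.
∂π_C/∂q_C = 212 - 2q_I - 4q_C = 0 gives the reaction function q_C = (212 - 2q_I)/4.
The leader anticipates this reaction. Substituting into P = 237 - 2Q gives P = 131 - q_I, so π_I = (131 - q_I)q_I - 25q_I.
The leader's first-order condition 106 - 2q_I = 0 yields q_I = 53.
Then q_C = (212 - 2·53)/4 = 53/2.
Total output Q = 159/2, so price P = 237 - 2·(159/2) = 78.

78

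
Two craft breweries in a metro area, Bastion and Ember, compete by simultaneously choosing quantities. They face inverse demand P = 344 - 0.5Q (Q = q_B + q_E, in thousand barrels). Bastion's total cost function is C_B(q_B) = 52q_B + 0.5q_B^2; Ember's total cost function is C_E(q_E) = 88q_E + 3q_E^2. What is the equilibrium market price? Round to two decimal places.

Bastion's profit: π_B = (344 - 0.5Q)q_B - (52q_B + (1/2)q_B²). Setting ∂π_B/∂q_B = 0: 292 - 2q_B - (1/2)(q_E) = 0.
Ember's first-order condition: 256 - 7q_E - (1/2)(q_B) = 0.
Rearranging gives the reaction functions q_B = (292 - (1/2)q_E)/2 and q_E = (256 - (1/2)q_B)/7.
Substituting one into the other gives q_B = 139.3455 and q_E = 1464/55.
Total output Q = 165.9636, so price P = 344 - (1/2)·165.9636 = 261.0182.

261.02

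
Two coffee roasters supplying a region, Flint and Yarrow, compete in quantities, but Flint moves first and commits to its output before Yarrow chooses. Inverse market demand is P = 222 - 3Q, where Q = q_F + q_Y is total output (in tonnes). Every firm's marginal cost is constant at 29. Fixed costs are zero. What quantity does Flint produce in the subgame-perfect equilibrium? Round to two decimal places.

32.17

The follower Yarrow best-responds to any q_F: π_Y = (222 - 3Q)q_Y - 29q_Y.
Setting the follower's marginal profit to zero, 193 - 3q_F - 6q_Y = 0, i.e. q_Y = (193 - 3q_F)/6.
Flint substitutes q_Y(q_F) into its own profit: π_F = q_F(222 - 3q_F - (193 - 3q_F)/2) - 29q_F = (251/2 - (3/2)q_F)q_F - 29q_F.
Maximising: ∂π_F/∂q_F = 193/2 - 3q_F = 0, giving q_F = 193/6.
Then q_Y = (193 - 3·(193/6))/6 = 193/12.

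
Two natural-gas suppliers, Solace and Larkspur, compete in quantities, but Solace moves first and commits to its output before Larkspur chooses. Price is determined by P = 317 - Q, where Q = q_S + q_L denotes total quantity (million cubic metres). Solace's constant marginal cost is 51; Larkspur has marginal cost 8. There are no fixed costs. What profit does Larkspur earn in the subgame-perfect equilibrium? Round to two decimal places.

The follower Larkspur best-responds to any q_S: π_L = (317 - Q)q_L - 8q_L.
∂π_L/∂q_L = 309 - q_S - 2q_L = 0 gives the reaction function q_L = (309 - q_S)/2.
Solace substitutes q_L(q_S) into its own profit: π_S = q_S(317 - q_S - (309 - q_S)/2) - 51q_S = (325/2 - (1/2)q_S)q_S - 51q_S.
Leader FOC: 223/2 - q_S = 0, so q_S = 223/2.
Then q_L = (309 - 223/2)/2 = 395/4.
Price P = 317 - 841/4 = 427/4.
Larkspur's profit: (427/4 - 8)·(395/4) = 9751.5625.

9751.56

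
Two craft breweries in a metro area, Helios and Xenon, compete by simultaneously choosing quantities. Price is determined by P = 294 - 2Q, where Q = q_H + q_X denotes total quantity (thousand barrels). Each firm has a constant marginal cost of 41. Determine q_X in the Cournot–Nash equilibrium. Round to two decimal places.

42.17

A representative firm's profit is π_i = q_i(294 - 2Q) - 41q_i.
First-order condition (treating rivals' output as given): 253 - 4q_i - 2q_j = 0.
With identical firms every q_j equals q_i, so q_j = q_i and 253 = 6q_i, giving q_i = 253/6.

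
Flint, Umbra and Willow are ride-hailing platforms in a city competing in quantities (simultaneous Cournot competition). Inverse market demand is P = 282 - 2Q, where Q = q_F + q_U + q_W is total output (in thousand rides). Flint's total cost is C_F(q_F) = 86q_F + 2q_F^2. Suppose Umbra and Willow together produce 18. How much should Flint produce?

With rivals' combined output fixed at 18, Flint's profit is π_F = (282 - 2·18 - 2q_F)q_F - (86q_F + 2q_F²) = (246 - 2q_F)q_F - (86q_F + 2q_F²).
∂π_F/∂q_F = 160 - 8q_F = 0, so q_F = 20.

20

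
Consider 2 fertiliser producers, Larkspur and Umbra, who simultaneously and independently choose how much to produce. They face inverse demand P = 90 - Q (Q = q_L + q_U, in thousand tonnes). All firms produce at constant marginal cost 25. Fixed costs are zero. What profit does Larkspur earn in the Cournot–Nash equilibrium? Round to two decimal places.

A representative firm's profit is π_i = q_i(90 - Q) - 25q_i.
First-order condition (treating rivals' output as given): 65 - 2q_i - q_j = 0.
With identical firms every q_j equals q_i, so q_j = q_i and 65 = 3q_i, giving q_i = 65/3.
Price P = 90 - 130/3 = 140/3.
Larkspur's profit: (140/3 - 25)·(65/3) = 469.4444.

469.44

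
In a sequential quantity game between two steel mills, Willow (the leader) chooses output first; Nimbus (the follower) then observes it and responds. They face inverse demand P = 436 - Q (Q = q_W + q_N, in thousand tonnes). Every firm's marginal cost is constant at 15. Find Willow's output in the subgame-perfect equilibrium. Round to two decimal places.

210.50

The follower Nimbus best-responds to any q_W: π_N = (436 - Q)q_N - 15q_N.
∂π_N/∂q_N = 421 - q_W - 2q_N = 0 gives the reaction function q_N = (421 - q_W)/2.
Willow substitutes q_N(q_W) into its own profit: π_W = q_W(436 - q_W - (421 - q_W)/2) - 15q_W = (451/2 - (1/2)q_W)q_W - 15q_W.
The leader's first-order condition 421/2 - q_W = 0 yields q_W = 421/2.
Then q_N = (421 - 421/2)/2 = 421/4.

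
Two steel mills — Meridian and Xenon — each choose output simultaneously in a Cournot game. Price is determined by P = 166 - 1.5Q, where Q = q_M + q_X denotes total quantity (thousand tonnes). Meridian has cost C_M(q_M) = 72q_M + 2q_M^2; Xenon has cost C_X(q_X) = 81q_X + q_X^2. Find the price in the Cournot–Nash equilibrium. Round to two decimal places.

129.52

Meridian's profit: π_M = (166 - 1.5Q)q_M - (72q_M + 2q_M²). Setting ∂π_M/∂q_M = 0: 94 - 7q_M - (3/2)(q_X) = 0.
Xenon's profit: π_X = (166 - 1.5Q)q_X - (81q_X + q_X²). Setting ∂π_X/∂q_X = 0: 85 - 5q_X - (3/2)(q_M) = 0.
Best responses: q_M = (94 - (3/2)q_X)/7, q_X = (85 - (3/2)q_M)/5.
Substituting one into the other gives q_M = 1370/131 and q_X = 1816/131.
Total output Q = 24.3206, so price P = 166 - (3/2)·24.3206 = 129.5191.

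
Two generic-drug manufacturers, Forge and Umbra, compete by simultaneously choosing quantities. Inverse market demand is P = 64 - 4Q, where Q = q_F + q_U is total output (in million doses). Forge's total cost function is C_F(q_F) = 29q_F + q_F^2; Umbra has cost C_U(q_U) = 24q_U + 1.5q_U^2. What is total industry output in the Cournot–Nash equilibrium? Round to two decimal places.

5.16

Forge's profit: π_F = (64 - 4Q)q_F - (29q_F + q_F²). Setting ∂π_F/∂q_F = 0: 35 - 10q_F - 4(q_U) = 0.
Umbra's profit: π_U = (64 - 4Q)q_U - (24q_U + (3/2)q_U²). Setting ∂π_U/∂q_U = 0: 40 - 11q_U - 4(q_F) = 0.
Best responses: q_F = (35 - 4q_U)/10, q_U = (40 - 4q_F)/11.
Solving the pair: q_F = 225/94, q_U = 130/47.
Total output Q = 225/94 + 130/47 = 485/94.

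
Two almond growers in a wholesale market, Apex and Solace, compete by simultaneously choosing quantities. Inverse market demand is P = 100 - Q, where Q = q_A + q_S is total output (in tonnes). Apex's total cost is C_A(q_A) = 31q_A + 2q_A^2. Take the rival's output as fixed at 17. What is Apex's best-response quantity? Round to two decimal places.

With the rival's output fixed at 17, Apex's profit is π_A = (100 - 17 - q_A)q_A - (31q_A + 2q_A²) = (83 - q_A)q_A - (31q_A + 2q_A²).
∂π_A/∂q_A = 52 - 6q_A = 0, so q_A = 26/3.

8.67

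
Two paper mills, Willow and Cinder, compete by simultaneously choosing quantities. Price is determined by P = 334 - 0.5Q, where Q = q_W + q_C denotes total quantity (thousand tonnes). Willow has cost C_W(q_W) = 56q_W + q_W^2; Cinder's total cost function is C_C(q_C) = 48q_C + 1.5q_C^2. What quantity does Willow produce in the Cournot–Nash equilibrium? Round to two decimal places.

82.47

Willow's profit: π_W = (334 - 0.5Q)q_W - (56q_W + q_W²). Setting ∂π_W/∂q_W = 0: 278 - 3q_W - (1/2)(q_C) = 0.
Cinder's profit: π_C = (334 - 0.5Q)q_C - (48q_C + (3/2)q_C²). Setting ∂π_C/∂q_C = 0: 286 - 4q_C - (1/2)(q_W) = 0.
So q_W = (278 - (1/2)q_C)/3 and q_C = (286 - (1/2)q_W)/4.
Substituting one into the other gives q_W = 82.4681 and q_C = 61.1915.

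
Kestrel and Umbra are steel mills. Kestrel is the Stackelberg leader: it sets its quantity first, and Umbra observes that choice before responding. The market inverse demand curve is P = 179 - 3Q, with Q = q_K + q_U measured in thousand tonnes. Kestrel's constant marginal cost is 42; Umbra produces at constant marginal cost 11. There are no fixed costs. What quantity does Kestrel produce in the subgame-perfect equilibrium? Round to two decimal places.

The follower Umbra best-responds to any q_K: π_U = (179 - 3Q)q_U - 11q_U.
∂π_U/∂q_U = 168 - 3q_K - 6q_U = 0 gives the reaction function q_U = (168 - 3q_K)/6.
The leader anticipates this reaction. Substituting into P = 179 - 3Q gives P = 95 - (3/2)q_K, so π_K = (95 - (3/2)q_K)q_K - 42q_K.
The leader's first-order condition 53 - 3q_K = 0 yields q_K = 53/3.
Then q_U = (168 - 3·(53/3))/6 = 115/6.

17.67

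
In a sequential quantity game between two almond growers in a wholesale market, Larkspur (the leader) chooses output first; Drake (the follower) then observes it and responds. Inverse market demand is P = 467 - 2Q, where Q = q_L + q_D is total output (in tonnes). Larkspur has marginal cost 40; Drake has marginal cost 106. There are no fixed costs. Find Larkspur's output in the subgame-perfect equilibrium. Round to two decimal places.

The follower Drake best-responds to any q_L: π_D = (467 - 2Q)q_D - 106q_D.
Setting the follower's marginal profit to zero, 361 - 2q_L - 4q_D = 0, i.e. q_D = (361 - 2q_L)/4.
The leader anticipates this reaction. Substituting into P = 467 - 2Q gives P = 573/2 - q_L, so π_L = (573/2 - q_L)q_L - 40q_L.
The leader's first-order condition 493/2 - 2q_L = 0 yields q_L = 493/4.
Then q_D = (361 - 2·(493/4))/4 = 229/8.

123.25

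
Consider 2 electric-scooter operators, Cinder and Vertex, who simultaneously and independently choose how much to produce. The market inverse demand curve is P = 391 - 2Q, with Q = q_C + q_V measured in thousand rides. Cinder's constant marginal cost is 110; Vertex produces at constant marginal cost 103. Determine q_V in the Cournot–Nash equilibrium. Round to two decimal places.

49.17

Cinder's profit: π_C = (391 - 2Q)q_C - (110q_C). Setting ∂π_C/∂q_C = 0: 281 - 4q_C - 2(q_V) = 0.
Vertex's profit: π_V = (391 - 2Q)q_V - (103q_V). Setting ∂π_V/∂q_V = 0: 288 - 4q_V - 2(q_C) = 0.
Best responses: q_C = (281 - 2q_V)/4, q_V = (288 - 2q_C)/4.
Solving the pair: q_C = 137/3, q_V = 295/6.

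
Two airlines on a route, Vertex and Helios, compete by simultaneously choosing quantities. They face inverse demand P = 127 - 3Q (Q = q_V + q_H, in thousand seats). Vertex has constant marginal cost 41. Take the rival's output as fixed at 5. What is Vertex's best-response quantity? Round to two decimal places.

11.83

With the rival's output fixed at 5, Vertex's profit is π_V = (127 - 3·5 - 3q_V)q_V - (41q_V) = (112 - 3q_V)q_V - (41q_V).
∂π_V/∂q_V = 71 - 6q_V = 0, so q_V = 71/6.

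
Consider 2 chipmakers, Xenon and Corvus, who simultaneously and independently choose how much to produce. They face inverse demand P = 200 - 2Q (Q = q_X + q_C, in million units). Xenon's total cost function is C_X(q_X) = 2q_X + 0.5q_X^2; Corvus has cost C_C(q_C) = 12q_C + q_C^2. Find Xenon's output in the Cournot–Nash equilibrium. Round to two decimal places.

31.23

Xenon's profit: π_X = (200 - 2Q)q_X - (2q_X + (1/2)q_X²). Setting ∂π_X/∂q_X = 0: 198 - 5q_X - 2(q_C) = 0.
Corvus's profit: π_C = (200 - 2Q)q_C - (12q_C + q_C²). Setting ∂π_C/∂q_C = 0: 188 - 6q_C - 2(q_X) = 0.
Best responses: q_X = (198 - 2q_C)/5, q_C = (188 - 2q_X)/6.
Solving the pair: q_X = 406/13, q_C = 272/13.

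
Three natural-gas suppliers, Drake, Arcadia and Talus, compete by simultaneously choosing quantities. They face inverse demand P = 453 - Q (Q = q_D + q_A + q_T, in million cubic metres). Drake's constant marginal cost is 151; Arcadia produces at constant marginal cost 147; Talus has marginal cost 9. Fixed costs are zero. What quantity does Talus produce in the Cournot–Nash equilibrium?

Drake's profit: π_D = (453 - Q)q_D - (151q_D). Setting ∂π_D/∂q_D = 0: 302 - 2q_D - (q_A + q_T) = 0.
Arcadia's first-order condition: 306 - 2q_A - (q_D + q_T) = 0.
Talus's profit: π_T = (453 - Q)q_T - (9q_T). Setting ∂π_T/∂q_T = 0: 444 - 2q_T - (q_D + q_A) = 0.
Summing all 3 equations gives 1052 − 4Q = 0, hence Q = 263.
Back-substituting: q_D = (302 − 263) = 39, q_A = (306 − 263) = 43, q_T = (444 − 263) = 181.

181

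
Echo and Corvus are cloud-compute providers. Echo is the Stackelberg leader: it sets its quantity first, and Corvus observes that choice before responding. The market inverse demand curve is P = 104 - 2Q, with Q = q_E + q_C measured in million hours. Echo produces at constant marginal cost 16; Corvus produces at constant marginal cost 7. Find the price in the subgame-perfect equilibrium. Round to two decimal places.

The follower Corvus best-responds to any q_E: π_C = (104 - 2Q)q_C - 7q_C.
∂π_C/∂q_C = 97 - 2q_E - 4q_C = 0 gives the reaction function q_C = (97 - 2q_E)/4.
Echo substitutes q_C(q_E) into its own profit: π_E = q_E(104 - 2q_E - (97 - 2q_E)/2) - 16q_E = (111/2 - q_E)q_E - 16q_E.
Leader FOC: 79/2 - 2q_E = 0, so q_E = 79/4.
Then q_C = (97 - 2·(79/4))/4 = 115/8.
Total output Q = 273/8, so price P = 104 - 2·(273/8) = 143/4.

35.75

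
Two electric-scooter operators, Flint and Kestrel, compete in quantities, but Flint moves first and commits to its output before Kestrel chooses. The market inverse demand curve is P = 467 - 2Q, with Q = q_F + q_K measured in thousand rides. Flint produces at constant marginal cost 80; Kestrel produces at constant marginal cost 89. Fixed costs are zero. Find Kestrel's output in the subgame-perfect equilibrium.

45

The follower Kestrel best-responds to any q_F: π_K = (467 - 2Q)q_K - 89q_K.
Follower FOC: 378 - 2q_F - 4q_K = 0, so q_K(q_F) = (378 - 2q_F)/4.
Flint substitutes q_K(q_F) into its own profit: π_F = q_F(467 - 2q_F - (378 - 2q_F)/2) - 80q_F = (278 - q_F)q_F - 80q_F.
The leader's first-order condition 198 - 2q_F = 0 yields q_F = 99.
Then q_K = (378 - 2·99)/4 = 45.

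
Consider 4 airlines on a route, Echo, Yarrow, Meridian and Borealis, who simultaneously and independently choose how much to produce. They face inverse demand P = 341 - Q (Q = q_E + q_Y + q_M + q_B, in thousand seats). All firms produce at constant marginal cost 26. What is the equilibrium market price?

89

Each firm earns π_i = (341 - Q)q_i - 26q_i.
Setting ∂π_i/∂q_i = 0 with rivals' quantities fixed: 315 - 2q_i - Σ_{j≠i} q_j = 0.
By symmetry each firm produces the same amount; substituting Σ_{j≠i} q_j = 3q_i yields q_i = 315/5 = 63.
Total output Q = 252, so price P = 341 - 252 = 89.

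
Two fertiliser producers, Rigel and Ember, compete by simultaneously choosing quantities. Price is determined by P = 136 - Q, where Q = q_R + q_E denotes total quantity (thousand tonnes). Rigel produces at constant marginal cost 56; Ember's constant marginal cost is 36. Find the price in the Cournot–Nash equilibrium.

Rigel's profit: π_R = (136 - Q)q_R - (56q_R). Setting ∂π_R/∂q_R = 0: 80 - 2q_R - (q_E) = 0.
Ember's profit: π_E = (136 - Q)q_E - (36q_E). Setting ∂π_E/∂q_E = 0: 100 - 2q_E - (q_R) = 0.
So q_R = (80 - q_E)/2 and q_E = (100 - q_R)/2.
Substituting one into the other gives q_R = 20 and q_E = 40.
Total output Q = 60, so price P = 136 - 60 = 76.

76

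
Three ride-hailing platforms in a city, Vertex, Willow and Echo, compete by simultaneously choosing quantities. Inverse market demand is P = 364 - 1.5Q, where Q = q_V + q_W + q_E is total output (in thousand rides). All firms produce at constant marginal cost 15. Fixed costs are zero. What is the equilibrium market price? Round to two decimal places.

102.25

Each firm earns π_i = (364 - 1.5Q)q_i - 15q_i.
First-order condition (treating rivals' output as given): 349 - 3q_i - (3/2)·Σ_{j≠i} q_j = 0.
With identical firms every q_j equals q_i, so Σ_{j≠i} q_j = 2q_i and 349 = 6q_i, giving q_i = 349/6.
Total output Q = 349/2, so price P = 364 - (3/2)·(349/2) = 409/4.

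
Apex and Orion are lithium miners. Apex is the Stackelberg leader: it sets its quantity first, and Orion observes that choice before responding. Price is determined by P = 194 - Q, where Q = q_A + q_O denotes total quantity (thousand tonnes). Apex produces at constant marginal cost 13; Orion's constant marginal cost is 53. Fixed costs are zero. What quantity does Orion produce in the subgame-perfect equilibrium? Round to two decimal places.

15.25

Solve by backward induction. Given q_A, the follower Orion maximises π_O = (194 - q_A - q_O)q_O - 53q_O.
Setting the follower's marginal profit to zero, 141 - q_A - 2q_O = 0, i.e. q_O = (141 - q_A)/2.
Apex substitutes q_O(q_A) into its own profit: π_A = q_A(194 - q_A - (141 - q_A)/2) - 13q_A = (247/2 - (1/2)q_A)q_A - 13q_A.
Leader FOC: 221/2 - q_A = 0, so q_A = 221/2.
Then q_O = (141 - 221/2)/2 = 61/4.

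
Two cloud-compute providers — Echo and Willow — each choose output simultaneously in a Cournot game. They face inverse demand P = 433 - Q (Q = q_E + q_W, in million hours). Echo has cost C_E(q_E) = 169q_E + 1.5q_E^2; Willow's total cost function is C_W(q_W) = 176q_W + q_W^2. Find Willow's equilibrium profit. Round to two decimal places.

Echo's profit: π_E = (433 - Q)q_E - (169q_E + (3/2)q_E²). Setting ∂π_E/∂q_E = 0: 264 - 5q_E - (q_W) = 0.
Willow's profit: π_W = (433 - Q)q_W - (176q_W + q_W²). Setting ∂π_W/∂q_W = 0: 257 - 4q_W - (q_E) = 0.
Best responses: q_E = (264 - q_W)/5, q_W = (257 - q_E)/4.
Solving the pair: q_E = 799/19, q_W = 1021/19.
Price P = 433 - 1820/19 = 337.2105.
Willow's profit: 337.2105·(1021/19) - 176·(1021/19) - (1021/19)² = 5775.2964.

5775.30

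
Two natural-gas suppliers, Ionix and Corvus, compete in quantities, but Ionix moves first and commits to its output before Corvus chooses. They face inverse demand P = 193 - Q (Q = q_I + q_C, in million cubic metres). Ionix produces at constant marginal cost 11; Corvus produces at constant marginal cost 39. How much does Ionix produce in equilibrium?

105

Solve by backward induction. Given q_I, the follower Corvus maximises π_C = (193 - q_I - q_C)q_C - 39q_C.
∂π_C/∂q_C = 154 - q_I - 2q_C = 0 gives the reaction function q_C = (154 - q_I)/2.
The leader anticipates this reaction. Substituting into P = 193 - Q gives P = 116 - (1/2)q_I, so π_I = (116 - (1/2)q_I)q_I - 11q_I.
Maximising: ∂π_I/∂q_I = 105 - q_I = 0, giving q_I = 105.
Then q_C = (154 - 105)/2 = 49/2.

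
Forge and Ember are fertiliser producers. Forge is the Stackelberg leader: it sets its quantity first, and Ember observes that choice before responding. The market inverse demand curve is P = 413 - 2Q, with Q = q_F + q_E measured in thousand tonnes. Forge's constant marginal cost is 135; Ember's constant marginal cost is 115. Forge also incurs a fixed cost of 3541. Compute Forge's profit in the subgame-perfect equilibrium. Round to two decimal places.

619.25

The follower Ember best-responds to any q_F: π_E = (413 - 2Q)q_E - 115q_E.
∂π_E/∂q_E = 298 - 2q_F - 4q_E = 0 gives the reaction function q_E = (298 - 2q_F)/4.
The leader anticipates this reaction. Substituting into P = 413 - 2Q gives P = 264 - q_F, so π_F = (264 - q_F)q_F - 135q_F.
Maximising: ∂π_F/∂q_F = 129 - 2q_F = 0, giving q_F = 129/2.
Then q_E = (298 - 2·(129/2))/4 = 169/4.
Price P = 413 - 2·(427/4) = 399/2.
Forge's profit: (399/2 - 135)·(129/2) - 3541 = 619.2500.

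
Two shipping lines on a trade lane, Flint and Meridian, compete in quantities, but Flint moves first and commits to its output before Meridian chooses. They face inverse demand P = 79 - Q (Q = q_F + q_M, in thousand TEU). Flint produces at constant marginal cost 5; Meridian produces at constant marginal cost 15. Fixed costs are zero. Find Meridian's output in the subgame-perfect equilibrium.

11

Solve by backward induction. Given q_F, the follower Meridian maximises π_M = (79 - q_F - q_M)q_M - 15q_M.
∂π_M/∂q_M = 64 - q_F - 2q_M = 0 gives the reaction function q_M = (64 - q_F)/2.
Flint substitutes q_M(q_F) into its own profit: π_F = q_F(79 - q_F - (64 - q_F)/2) - 5q_F = (47 - (1/2)q_F)q_F - 5q_F.
Leader FOC: 42 - q_F = 0, so q_F = 42.
Then q_M = (64 - 42)/2 = 11.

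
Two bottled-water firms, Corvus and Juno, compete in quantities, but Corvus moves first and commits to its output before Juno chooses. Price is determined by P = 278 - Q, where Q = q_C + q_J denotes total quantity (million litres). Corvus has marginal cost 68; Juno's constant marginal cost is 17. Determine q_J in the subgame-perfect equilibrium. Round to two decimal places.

Solve by backward induction. Given q_C, the follower Juno maximises π_J = (278 - q_C - q_J)q_J - 17q_J.
Follower FOC: 261 - q_C - 2q_J = 0, so q_J(q_C) = (261 - q_C)/2.
Corvus substitutes q_J(q_C) into its own profit: π_C = q_C(278 - q_C - (261 - q_C)/2) - 68q_C = (295/2 - (1/2)q_C)q_C - 68q_C.
The leader's first-order condition 159/2 - q_C = 0 yields q_C = 159/2.
Then q_J = (261 - 159/2)/2 = 363/4.

90.75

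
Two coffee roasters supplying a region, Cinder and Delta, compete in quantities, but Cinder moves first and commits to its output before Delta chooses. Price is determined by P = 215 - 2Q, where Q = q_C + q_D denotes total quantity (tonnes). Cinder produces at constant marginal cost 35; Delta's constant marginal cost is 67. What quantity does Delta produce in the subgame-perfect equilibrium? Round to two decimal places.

The follower Delta best-responds to any q_C: π_D = (215 - 2Q)q_D - 67q_D.
Follower FOC: 148 - 2q_C - 4q_D = 0, so q_D(q_C) = (148 - 2q_C)/4.
Cinder substitutes q_D(q_C) into its own profit: π_C = q_C(215 - 2q_C - (148 - 2q_C)/2) - 35q_C = (141 - q_C)q_C - 35q_C.
The leader's first-order condition 106 - 2q_C = 0 yields q_C = 53.
Then q_D = (148 - 2·53)/4 = 21/2.

10.50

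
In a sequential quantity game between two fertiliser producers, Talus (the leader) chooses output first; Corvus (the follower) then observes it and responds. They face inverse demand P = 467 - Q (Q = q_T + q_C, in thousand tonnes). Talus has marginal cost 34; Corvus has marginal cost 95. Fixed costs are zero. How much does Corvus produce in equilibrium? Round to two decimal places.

62.50

The follower Corvus best-responds to any q_T: π_C = (467 - Q)q_C - 95q_C.
Setting the follower's marginal profit to zero, 372 - q_T - 2q_C = 0, i.e. q_C = (372 - q_T)/2.
The leader anticipates this reaction. Substituting into P = 467 - Q gives P = 281 - (1/2)q_T, so π_T = (281 - (1/2)q_T)q_T - 34q_T.
The leader's first-order condition 247 - q_T = 0 yields q_T = 247.
Then q_C = (372 - 247)/2 = 125/2.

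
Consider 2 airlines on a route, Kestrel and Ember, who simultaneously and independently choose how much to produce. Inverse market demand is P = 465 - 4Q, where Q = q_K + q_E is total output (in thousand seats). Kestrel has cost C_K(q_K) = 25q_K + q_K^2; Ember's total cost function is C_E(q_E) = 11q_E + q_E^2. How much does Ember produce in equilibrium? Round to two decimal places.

33.10

Kestrel's profit: π_K = (465 - 4Q)q_K - (25q_K + q_K²). Setting ∂π_K/∂q_K = 0: 440 - 10q_K - 4(q_E) = 0.
Ember's first-order condition: 454 - 10q_E - 4(q_K) = 0.
So q_K = (440 - 4q_E)/10 and q_E = (454 - 4q_K)/10.
Substituting one into the other gives q_K = 646/21 and q_E = 695/21.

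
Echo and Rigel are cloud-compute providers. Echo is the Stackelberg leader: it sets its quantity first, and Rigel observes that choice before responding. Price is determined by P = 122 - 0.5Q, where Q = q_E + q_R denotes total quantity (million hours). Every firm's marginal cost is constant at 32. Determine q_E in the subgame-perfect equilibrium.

90

The follower Rigel best-responds to any q_E: π_R = (122 - 0.5Q)q_R - 32q_R.
Follower FOC: 90 - (1/2)q_E - q_R = 0, so q_R(q_E) = (90 - (1/2)q_E).
The leader anticipates this reaction. Substituting into P = 122 - 0.5Q gives P = 77 - (1/4)q_E, so π_E = (77 - (1/4)q_E)q_E - 32q_E.
The leader's first-order condition 45 - (1/2)q_E = 0 yields q_E = 90.
Then q_R = (90 - (1/2)·90) = 45.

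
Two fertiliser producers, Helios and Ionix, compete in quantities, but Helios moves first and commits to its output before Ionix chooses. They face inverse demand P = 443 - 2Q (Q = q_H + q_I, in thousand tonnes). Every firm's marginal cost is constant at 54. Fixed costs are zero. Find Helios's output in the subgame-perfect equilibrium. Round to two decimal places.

97.25

The follower Ionix best-responds to any q_H: π_I = (443 - 2Q)q_I - 54q_I.
∂π_I/∂q_I = 389 - 2q_H - 4q_I = 0 gives the reaction function q_I = (389 - 2q_H)/4.
Helios substitutes q_I(q_H) into its own profit: π_H = q_H(443 - 2q_H - (389 - 2q_H)/2) - 54q_H = (497/2 - q_H)q_H - 54q_H.
Leader FOC: 389/2 - 2q_H = 0, so q_H = 389/4.
Then q_I = (389 - 2·(389/4))/4 = 389/8.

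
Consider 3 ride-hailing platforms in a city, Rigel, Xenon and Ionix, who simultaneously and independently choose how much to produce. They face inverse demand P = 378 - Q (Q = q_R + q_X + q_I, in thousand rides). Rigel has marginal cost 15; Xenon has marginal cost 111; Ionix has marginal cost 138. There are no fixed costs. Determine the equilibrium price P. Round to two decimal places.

160.50

Rigel's profit: π_R = (378 - Q)q_R - (15q_R). Setting ∂π_R/∂q_R = 0: 363 - 2q_R - (q_X + q_I) = 0.
Xenon's profit: π_X = (378 - Q)q_X - (111q_X). Setting ∂π_X/∂q_X = 0: 267 - 2q_X - (q_R + q_I) = 0.
Ionix's first-order condition: 240 - 2q_I - (q_R + q_X) = 0.
Adding the 3 first-order conditions: 870 − 4Q = 0, so Q = 435/2.
Back-substituting: q_R = (363 − 435/2) = 291/2, q_X = (267 − 435/2) = 99/2, q_I = (240 − 435/2) = 45/2.
Total output Q = 435/2, so price P = 378 - 435/2 = 321/2.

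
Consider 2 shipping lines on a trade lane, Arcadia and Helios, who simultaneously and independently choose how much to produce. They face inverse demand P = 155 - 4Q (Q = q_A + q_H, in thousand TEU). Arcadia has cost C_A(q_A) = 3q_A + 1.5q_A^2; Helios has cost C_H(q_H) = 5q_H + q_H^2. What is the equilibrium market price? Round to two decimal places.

71.51

Arcadia's profit: π_A = (155 - 4Q)q_A - (3q_A + (3/2)q_A²). Setting ∂π_A/∂q_A = 0: 152 - 11q_A - 4(q_H) = 0.
Helios's profit: π_H = (155 - 4Q)q_H - (5q_H + q_H²). Setting ∂π_H/∂q_H = 0: 150 - 10q_H - 4(q_A) = 0.
So q_A = (152 - 4q_H)/11 and q_H = (150 - 4q_A)/10.
Substituting one into the other gives q_A = 460/47 and q_H = 521/47.
Total output Q = 981/47, so price P = 155 - 4·(981/47) = 71.5106.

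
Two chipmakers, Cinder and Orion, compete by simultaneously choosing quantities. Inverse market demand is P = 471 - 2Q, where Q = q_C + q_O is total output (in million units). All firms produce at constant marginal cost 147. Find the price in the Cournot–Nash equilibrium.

A representative firm's profit is π_i = q_i(471 - 2Q) - 147q_i.
Setting ∂π_i/∂q_i = 0 with rivals' quantities fixed: 324 - 4q_i - 2q_j = 0.
With identical firms every q_j equals q_i, so q_j = q_i and 324 = 6q_i, giving q_i = 54.
Total output Q = 108, so price P = 471 - 2·108 = 255.

255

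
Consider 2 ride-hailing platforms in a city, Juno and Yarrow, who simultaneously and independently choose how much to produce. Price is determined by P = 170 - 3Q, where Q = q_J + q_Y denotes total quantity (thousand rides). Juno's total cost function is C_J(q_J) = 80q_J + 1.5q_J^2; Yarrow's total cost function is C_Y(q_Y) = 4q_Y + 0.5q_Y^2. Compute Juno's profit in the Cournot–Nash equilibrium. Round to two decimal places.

26.89

Juno's profit: π_J = (170 - 3Q)q_J - (80q_J + (3/2)q_J²). Setting ∂π_J/∂q_J = 0: 90 - 9q_J - 3(q_Y) = 0.
Yarrow's profit: π_Y = (170 - 3Q)q_Y - (4q_Y + (1/2)q_Y²). Setting ∂π_Y/∂q_Y = 0: 166 - 7q_Y - 3(q_J) = 0.
Rearranging gives the reaction functions q_J = (90 - 3q_Y)/9 and q_Y = (166 - 3q_J)/7.
Solving the pair: q_J = 22/9, q_Y = 68/3.
Price P = 170 - 3·(226/9) = 284/3.
Juno's profit: (284/3)·(22/9) - 80·(22/9) - (3/2)(22/9)² = 242/9.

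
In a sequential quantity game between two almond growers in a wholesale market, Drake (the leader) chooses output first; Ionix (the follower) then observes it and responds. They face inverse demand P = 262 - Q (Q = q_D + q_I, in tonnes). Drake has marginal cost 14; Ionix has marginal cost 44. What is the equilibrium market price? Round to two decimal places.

Solve by backward induction. Given q_D, the follower Ionix maximises π_I = (262 - q_D - q_I)q_I - 44q_I.
Setting the follower's marginal profit to zero, 218 - q_D - 2q_I = 0, i.e. q_I = (218 - q_D)/2.
The leader anticipates this reaction. Substituting into P = 262 - Q gives P = 153 - (1/2)q_D, so π_D = (153 - (1/2)q_D)q_D - 14q_D.
Leader FOC: 139 - q_D = 0, so q_D = 139.
Then q_I = (218 - 139)/2 = 79/2.
Total output Q = 357/2, so price P = 262 - 357/2 = 167/2.

83.50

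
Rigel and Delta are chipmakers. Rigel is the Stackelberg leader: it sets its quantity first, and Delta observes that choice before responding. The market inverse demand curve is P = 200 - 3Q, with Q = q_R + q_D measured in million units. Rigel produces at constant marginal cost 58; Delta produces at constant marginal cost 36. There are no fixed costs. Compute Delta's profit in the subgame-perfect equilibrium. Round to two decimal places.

901.33

The follower Delta best-responds to any q_R: π_D = (200 - 3Q)q_D - 36q_D.
Setting the follower's marginal profit to zero, 164 - 3q_R - 6q_D = 0, i.e. q_D = (164 - 3q_R)/6.
The leader anticipates this reaction. Substituting into P = 200 - 3Q gives P = 118 - (3/2)q_R, so π_R = (118 - (3/2)q_R)q_R - 58q_R.
Leader FOC: 60 - 3q_R = 0, so q_R = 20.
Then q_D = (164 - 3·20)/6 = 52/3.
Price P = 200 - 3·(112/3) = 88.
Delta's profit: (88 - 36)·(52/3) = 901.3333.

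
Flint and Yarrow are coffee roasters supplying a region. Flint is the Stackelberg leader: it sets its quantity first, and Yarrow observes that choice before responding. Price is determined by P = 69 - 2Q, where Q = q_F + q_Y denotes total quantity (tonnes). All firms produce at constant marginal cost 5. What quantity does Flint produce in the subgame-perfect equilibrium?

The follower Yarrow best-responds to any q_F: π_Y = (69 - 2Q)q_Y - 5q_Y.
Follower FOC: 64 - 2q_F - 4q_Y = 0, so q_Y(q_F) = (64 - 2q_F)/4.
The leader anticipates this reaction. Substituting into P = 69 - 2Q gives P = 37 - q_F, so π_F = (37 - q_F)q_F - 5q_F.
Leader FOC: 32 - 2q_F = 0, so q_F = 16.
Then q_Y = (64 - 2·16)/4 = 8.

16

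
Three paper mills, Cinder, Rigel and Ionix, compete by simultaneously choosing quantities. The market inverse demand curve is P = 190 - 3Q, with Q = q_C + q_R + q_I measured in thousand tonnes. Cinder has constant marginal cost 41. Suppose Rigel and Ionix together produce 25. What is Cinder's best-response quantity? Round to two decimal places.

With rivals' combined output fixed at 25, Cinder's profit is π_C = (190 - 3·25 - 3q_C)q_C - (41q_C) = (115 - 3q_C)q_C - (41q_C).
∂π_C/∂q_C = 74 - 6q_C = 0, so q_C = 37/3.

12.33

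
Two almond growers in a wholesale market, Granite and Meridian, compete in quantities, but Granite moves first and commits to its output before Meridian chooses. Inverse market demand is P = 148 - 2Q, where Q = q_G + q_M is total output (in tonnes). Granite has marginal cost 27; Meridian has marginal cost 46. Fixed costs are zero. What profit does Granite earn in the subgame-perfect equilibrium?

Solve by backward induction. Given q_G, the follower Meridian maximises π_M = (148 - 2q_G - 2q_M)q_M - 46q_M.
Follower FOC: 102 - 2q_G - 4q_M = 0, so q_M(q_G) = (102 - 2q_G)/4.
The leader anticipates this reaction. Substituting into P = 148 - 2Q gives P = 97 - q_G, so π_G = (97 - q_G)q_G - 27q_G.
The leader's first-order condition 70 - 2q_G = 0 yields q_G = 35.
Then q_M = (102 - 2·35)/4 = 8.
Price P = 148 - 2·43 = 62.
Granite's profit: (62 - 27)·35 = 1225.

1225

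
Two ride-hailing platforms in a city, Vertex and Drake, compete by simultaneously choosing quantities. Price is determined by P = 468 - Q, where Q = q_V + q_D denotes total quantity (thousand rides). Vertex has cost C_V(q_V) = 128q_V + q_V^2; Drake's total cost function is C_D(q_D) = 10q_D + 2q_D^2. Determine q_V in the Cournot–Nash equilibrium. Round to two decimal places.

Vertex's profit: π_V = (468 - Q)q_V - (128q_V + q_V²). Setting ∂π_V/∂q_V = 0: 340 - 4q_V - (q_D) = 0.
Drake's profit: π_D = (468 - Q)q_D - (10q_D + 2q_D²). Setting ∂π_D/∂q_D = 0: 458 - 6q_D - (q_V) = 0.
So q_V = (340 - q_D)/4 and q_D = (458 - q_V)/6.
Solving the pair: q_V = 1582/23, q_D = 1492/23.

68.78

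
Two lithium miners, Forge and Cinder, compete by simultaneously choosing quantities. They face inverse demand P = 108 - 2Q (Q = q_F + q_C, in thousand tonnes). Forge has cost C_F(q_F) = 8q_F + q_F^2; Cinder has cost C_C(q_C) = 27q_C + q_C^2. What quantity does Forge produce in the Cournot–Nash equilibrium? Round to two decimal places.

13.69

Forge's profit: π_F = (108 - 2Q)q_F - (8q_F + q_F²). Setting ∂π_F/∂q_F = 0: 100 - 6q_F - 2(q_C) = 0.
Cinder's first-order condition: 81 - 6q_C - 2(q_F) = 0.
Rearranging gives the reaction functions q_F = (100 - 2q_C)/6 and q_C = (81 - 2q_F)/6.
Solving the pair: q_F = 219/16, q_C = 143/16.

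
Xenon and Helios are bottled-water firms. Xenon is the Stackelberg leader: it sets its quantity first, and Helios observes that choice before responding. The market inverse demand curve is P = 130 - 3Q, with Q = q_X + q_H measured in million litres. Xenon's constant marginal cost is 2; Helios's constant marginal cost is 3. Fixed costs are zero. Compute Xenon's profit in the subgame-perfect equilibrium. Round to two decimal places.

693.38

The follower Helios best-responds to any q_X: π_H = (130 - 3Q)q_H - 3q_H.
Setting the follower's marginal profit to zero, 127 - 3q_X - 6q_H = 0, i.e. q_H = (127 - 3q_X)/6.
Xenon substitutes q_H(q_X) into its own profit: π_X = q_X(130 - 3q_X - (127 - 3q_X)/2) - 2q_X = (133/2 - (3/2)q_X)q_X - 2q_X.
The leader's first-order condition 129/2 - 3q_X = 0 yields q_X = 43/2.
Then q_H = (127 - 3·(43/2))/6 = 125/12.
Price P = 130 - 3·(383/12) = 137/4.
Xenon's profit: (137/4 - 2)·(43/2) = 693.3750.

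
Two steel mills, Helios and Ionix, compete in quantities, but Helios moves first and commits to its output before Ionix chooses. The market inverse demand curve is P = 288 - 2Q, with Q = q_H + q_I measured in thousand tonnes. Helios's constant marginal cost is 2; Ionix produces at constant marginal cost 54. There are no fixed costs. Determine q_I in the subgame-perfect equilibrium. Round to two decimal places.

16.25

Solve by backward induction. Given q_H, the follower Ionix maximises π_I = (288 - 2q_H - 2q_I)q_I - 54q_I.
Setting the follower's marginal profit to zero, 234 - 2q_H - 4q_I = 0, i.e. q_I = (234 - 2q_H)/4.
The leader anticipates this reaction. Substituting into P = 288 - 2Q gives P = 171 - q_H, so π_H = (171 - q_H)q_H - 2q_H.
Maximising: ∂π_H/∂q_H = 169 - 2q_H = 0, giving q_H = 169/2.
Then q_I = (234 - 2·(169/2))/4 = 65/4.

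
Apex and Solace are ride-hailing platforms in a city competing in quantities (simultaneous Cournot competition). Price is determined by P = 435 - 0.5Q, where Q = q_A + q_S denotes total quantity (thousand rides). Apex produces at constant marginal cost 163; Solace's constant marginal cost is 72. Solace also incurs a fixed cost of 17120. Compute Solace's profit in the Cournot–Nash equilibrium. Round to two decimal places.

Apex's profit: π_A = (435 - 0.5Q)q_A - (163q_A). Setting ∂π_A/∂q_A = 0: 272 - q_A - (1/2)(q_S) = 0.
Solace's first-order condition: 363 - q_S - (1/2)(q_A) = 0.
Best responses: q_A = (272 - (1/2)q_S), q_S = (363 - (1/2)q_A).
Solving the pair: q_A = 362/3, q_S = 908/3.
Price P = 435 - (1/2)·(1270/3) = 670/3.
Solace's profit: (670/3 - 72)·(908/3) - 17120 = 28683.5556.

28683.56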